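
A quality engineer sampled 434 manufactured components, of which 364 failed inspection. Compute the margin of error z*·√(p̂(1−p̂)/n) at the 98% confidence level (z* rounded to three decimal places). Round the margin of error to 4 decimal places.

ME = 0.0411

p̂ = 364/434 = 0.83871.
Standard error of p̂: √(0.135276/434) = √0.000311695 = 0.017655.
For 98% confidence, z* = 2.326.
ME = 2.326·0.017655 = 0.0411.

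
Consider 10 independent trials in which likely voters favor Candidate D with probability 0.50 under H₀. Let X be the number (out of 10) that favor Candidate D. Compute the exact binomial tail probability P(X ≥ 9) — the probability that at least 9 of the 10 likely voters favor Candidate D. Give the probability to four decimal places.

X ~ Binomial(n=10, p=0.50).
P(X ≥ 9) = C(10,9)·0.50^9·0.50^1 + C(10,10)·0.50^10·0.50^0.
= 0.009766 + 0.000977 = 0.0107.

P = 0.0107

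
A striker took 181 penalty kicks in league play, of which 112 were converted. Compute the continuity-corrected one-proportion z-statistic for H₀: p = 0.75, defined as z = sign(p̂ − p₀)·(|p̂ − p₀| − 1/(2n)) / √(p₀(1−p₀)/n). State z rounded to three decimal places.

z = -3.991

Sample proportion p̂ = 112/181 = 0.61878. p̂ − p₀ = -0.131215.
Continuity correction 1/(2n) = 1/362 = 0.002762.
Corrected numerator: |-0.131215| − 0.002762 = 0.128453.
Under H₀, SE = √(p₀(1−p₀)/n) = √(0.75·0.25/181) = √0.001035912 = 0.032186.
z = (−)0.128453/0.032186 = -3.991.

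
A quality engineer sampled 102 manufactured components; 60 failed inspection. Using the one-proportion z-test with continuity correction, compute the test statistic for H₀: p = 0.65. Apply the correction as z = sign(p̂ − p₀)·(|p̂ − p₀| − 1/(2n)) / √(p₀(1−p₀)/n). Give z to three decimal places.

With x = 60 successes in n = 102, p̂ = 0.58824. p̂ − p₀ = -0.061765.
Continuity correction 1/(2n) = 1/204 = 0.004902.
Corrected numerator: |-0.061765| − 0.004902 = 0.056863.
Null standard error: √(0.65·0.35/102) = √0.002230392 = 0.047227.
z = −0.056863/0.047227 = -1.204.

z = -1.204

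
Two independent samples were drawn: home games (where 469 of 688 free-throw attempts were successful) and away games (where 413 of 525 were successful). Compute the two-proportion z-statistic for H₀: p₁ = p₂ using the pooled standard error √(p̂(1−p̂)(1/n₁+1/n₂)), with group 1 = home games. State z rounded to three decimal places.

p̂₁ = 469/688 = 0.68169, p̂₂ = 413/525 = 0.78667.
Pooling: p̂ = 882/1213 = 0.72712.
SE = √[p̂(1−p̂)(1/n₁+1/n₂)] = √[0.72712·0.27288·(1/688+1/525)] ≈ 0.025813.
z = (p̂₁ − p̂₂)/SE = (0.68169 − 0.78667)/0.025813 = -0.10498/0.025813 = -4.067.

z = -4.067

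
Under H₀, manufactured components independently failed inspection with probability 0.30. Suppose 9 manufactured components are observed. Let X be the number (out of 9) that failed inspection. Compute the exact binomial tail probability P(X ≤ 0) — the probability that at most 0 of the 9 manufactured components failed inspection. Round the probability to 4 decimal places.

P = 0.0404

X ~ Binomial(n=9, p=0.30).
P(X ≤ 0) = C(9,0)·0.30^0·0.70^9.
= 0.040354 = 0.0404.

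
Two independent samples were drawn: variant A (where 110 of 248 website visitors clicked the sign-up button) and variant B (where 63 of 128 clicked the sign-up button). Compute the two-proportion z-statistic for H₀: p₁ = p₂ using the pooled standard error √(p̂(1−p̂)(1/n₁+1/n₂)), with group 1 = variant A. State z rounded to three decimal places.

p̂₁ = 110/248 = 0.44355, p̂₂ = 63/128 = 0.49219.
Pooled p̂ = (110+63)/(248+128) = 173/376 = 0.46011.
Pooled SE = √[0.2484085·0.01184476] ≈ 0.054243.
z = -0.04864/0.054243 = -0.897.

z = -0.897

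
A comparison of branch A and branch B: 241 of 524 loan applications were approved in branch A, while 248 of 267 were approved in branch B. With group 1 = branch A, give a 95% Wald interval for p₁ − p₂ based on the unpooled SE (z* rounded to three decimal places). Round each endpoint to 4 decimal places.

(-0.5216, -0.4163)

p̂₁ = 241/524 = 0.45992, p̂₂ = 248/267 = 0.92884; p̂₁ − p̂₂ = -0.46892.
SE = √(0.000474034 + 0.000247555) = √0.000721589 = 0.026862.
z* = 1.960 at the 95% level. Margin = 1.960·0.026862 = 0.05265.
So the interval runs from -0.5216 to -0.4163.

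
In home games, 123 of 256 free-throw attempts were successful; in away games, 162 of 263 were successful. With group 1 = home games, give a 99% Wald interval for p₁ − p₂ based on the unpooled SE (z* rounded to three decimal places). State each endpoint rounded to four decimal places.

p̂₁ = 123/256 = 0.48047, p̂₂ = 162/263 = 0.61597; p̂₁ − p̂₂ = -0.13550.
Unpooled SE = √(p̂₁(1−p̂₁)/n₁ + p̂₂(1−p̂₂)/n₂) = √(0.000975072 + 0.000899434) = 0.043296.
z* = 2.576 at the 99% level. Margin of error = 0.11153.
So the interval runs from -0.2470 to -0.0240.

(-0.2470, -0.0240)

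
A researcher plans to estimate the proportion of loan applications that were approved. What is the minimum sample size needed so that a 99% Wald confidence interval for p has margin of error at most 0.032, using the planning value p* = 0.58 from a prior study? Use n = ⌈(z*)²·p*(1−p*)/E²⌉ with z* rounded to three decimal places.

n = 1579

The 99% critical value is z* = 2.576.
p*(1−p*) = 0.58·0.42 = 0.2436.
Required n before rounding: 6.635776 × 0.2436 / 0.032² = 1578.589.
⌈1578.589⌉ = 1579.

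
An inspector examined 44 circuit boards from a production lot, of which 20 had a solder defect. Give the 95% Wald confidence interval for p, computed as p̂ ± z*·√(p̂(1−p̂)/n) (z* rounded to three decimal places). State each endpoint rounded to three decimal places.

The sample proportion is 20/44 = 0.45455.
Standard error of p̂: √(0.247934/44) = √0.005634861 = 0.075066.
The 95% critical value is z* = 1.960.
Margin = 1.960·0.075066 = 0.14713.
So the interval runs from 0.307 to 0.602.

(0.307, 0.602)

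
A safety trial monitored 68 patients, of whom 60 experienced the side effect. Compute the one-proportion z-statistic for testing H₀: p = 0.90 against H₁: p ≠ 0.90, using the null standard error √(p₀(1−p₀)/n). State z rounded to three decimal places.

z = -0.485

With x = 60 successes in n = 68, p̂ = 0.88235.
Null standard error: √(0.90·0.10/68) = √0.001323529 = 0.036380.
Test statistic: z = -0.01765/0.036380 = -0.485.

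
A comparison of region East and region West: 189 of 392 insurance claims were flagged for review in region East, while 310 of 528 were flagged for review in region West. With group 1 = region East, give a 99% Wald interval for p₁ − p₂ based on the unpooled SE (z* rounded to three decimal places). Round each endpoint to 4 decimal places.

p̂₁ = 189/392 = 0.48214, p̂₂ = 310/528 = 0.58712; p̂₁ − p̂₂ = -0.10498.
SE = √(0.000636942 + 0.000459110) = √0.001096052 = 0.033107.
z* = 2.576 at the 99% level. Margin = 2.576·0.033107 = 0.08528.
So the interval runs from -0.1903 to -0.0197.

(-0.1903, -0.0197)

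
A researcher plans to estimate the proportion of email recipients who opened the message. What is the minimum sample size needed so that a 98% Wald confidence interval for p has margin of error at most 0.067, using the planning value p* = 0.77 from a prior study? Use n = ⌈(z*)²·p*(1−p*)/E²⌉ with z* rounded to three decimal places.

z* = 2.326 at the 98% level.
p*(1−p*) = 0.1771.
(z*)²·p*(1−p*)/E² = 5.410276·0.1771/0.004489 = 213.446.
Rounding up, n = 214.

n = 214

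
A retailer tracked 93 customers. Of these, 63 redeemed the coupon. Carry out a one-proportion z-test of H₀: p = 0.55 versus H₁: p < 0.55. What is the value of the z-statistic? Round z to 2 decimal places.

z = 2.47

The sample proportion is 63/93 = 0.67742.
SE₀ = √(0.55·0.45/93) = 0.051588.
z = (0.67742 − 0.55)/0.051588 = 0.12742/0.051588 = 2.47.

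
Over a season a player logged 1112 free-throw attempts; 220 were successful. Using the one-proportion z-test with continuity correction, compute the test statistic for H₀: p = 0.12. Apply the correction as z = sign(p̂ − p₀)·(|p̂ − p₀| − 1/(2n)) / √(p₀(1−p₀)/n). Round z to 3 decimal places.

z = 7.942

With x = 220 successes in n = 1112, p̂ = 0.19784. p̂ − p₀ = 0.077842.
Continuity correction 1/(2n) = 1/2224 = 0.000450.
Corrected numerator: |0.077842| − 0.000450 = 0.077392.
Under H₀, SE = √(p₀(1−p₀)/n) = √(0.12·0.88/1112) = √0.000094964 = 0.009745.
z = (+)0.077392/0.009745 = 7.942.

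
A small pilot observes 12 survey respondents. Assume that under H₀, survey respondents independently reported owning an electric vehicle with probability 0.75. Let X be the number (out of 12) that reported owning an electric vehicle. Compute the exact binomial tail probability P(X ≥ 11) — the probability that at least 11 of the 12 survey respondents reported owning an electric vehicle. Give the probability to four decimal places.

X ~ Binomial(n=12, p=0.75).
P(X ≥ 11) = C(12,11)·0.75^11·0.25^1 + C(12,12)·0.75^12·0.25^0.
= 0.126705 + 0.031676 = 0.1584.

P = 0.1584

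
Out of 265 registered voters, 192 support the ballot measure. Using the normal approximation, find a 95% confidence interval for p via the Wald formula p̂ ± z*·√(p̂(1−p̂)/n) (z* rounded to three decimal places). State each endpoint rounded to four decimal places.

Sample proportion p̂ = 192/265 = 0.72453.
SE(p̂) = √(0.72453·0.27547/265) = 0.027444.
For 95% confidence, z* = 1.960.
Margin = 1.960·0.027444 = 0.05379.
CI: 0.72453 ± 0.05379 = (0.6707, 0.7783).

(0.6707, 0.7783)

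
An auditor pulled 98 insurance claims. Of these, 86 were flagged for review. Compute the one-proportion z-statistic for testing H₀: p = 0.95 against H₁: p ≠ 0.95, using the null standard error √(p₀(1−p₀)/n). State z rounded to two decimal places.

z = -3.29

With x = 86 successes in n = 98, p̂ = 0.87755.
Null standard error: √(0.95·0.05/98) = √0.000484694 = 0.022016.
z = (0.87755 − 0.95)/0.022016 = -0.07245/0.022016 = -3.29.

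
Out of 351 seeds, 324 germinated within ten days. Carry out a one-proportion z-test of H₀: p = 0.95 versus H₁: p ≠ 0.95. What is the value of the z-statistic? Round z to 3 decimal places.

p̂ = 324/351 = 0.92308.
Null standard error: √(0.95·0.05/351) = √0.000135328 = 0.011633.
z = (p̂ − p₀)/SE = (0.92308 − 0.95)/0.011633 = -2.314.

z = -2.314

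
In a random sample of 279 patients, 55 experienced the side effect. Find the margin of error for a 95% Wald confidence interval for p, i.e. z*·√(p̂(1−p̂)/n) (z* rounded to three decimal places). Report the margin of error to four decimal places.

ME = 0.0467

p̂ = 55/279 = 0.19713.
Standard error of p̂: √(0.158271/279) = √0.000567281 = 0.023818.
For 95% confidence, z* = 1.960.
ME = 1.960·0.023818 = 0.0467.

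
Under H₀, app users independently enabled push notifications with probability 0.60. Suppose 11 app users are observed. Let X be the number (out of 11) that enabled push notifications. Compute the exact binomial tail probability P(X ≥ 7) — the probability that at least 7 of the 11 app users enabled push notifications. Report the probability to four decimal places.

X is binomial with n = 11 and p = 0.60.
P(X ≥ 7) = Σ_{j=7}^{11} C(11,j)·0.60^j·0.40^{11−j}.
= 0.236490 + 0.177367 + 0.088684 + 0.026605 + 0.003628 = 0.5328.

P = 0.5328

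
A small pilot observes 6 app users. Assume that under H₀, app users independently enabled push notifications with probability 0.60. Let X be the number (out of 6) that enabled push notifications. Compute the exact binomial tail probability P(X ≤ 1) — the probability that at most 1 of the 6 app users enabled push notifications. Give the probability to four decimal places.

X is binomial with n = 6 and p = 0.60.
P(X ≤ 1) = C(6,0)·0.60^0·0.40^6 + C(6,1)·0.60^1·0.40^5.
= 0.004096 + 0.036864 = 0.0410.

P = 0.0410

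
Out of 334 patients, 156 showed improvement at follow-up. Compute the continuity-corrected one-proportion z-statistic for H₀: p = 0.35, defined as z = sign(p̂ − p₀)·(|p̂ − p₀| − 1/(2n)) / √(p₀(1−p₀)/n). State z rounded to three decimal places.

z = 4.428

With x = 156 successes in n = 334, p̂ = 0.46707. p̂ − p₀ = 0.117066.
1/(2n) = 0.001497.
Corrected numerator: |0.117066| − 0.001497 = 0.115569.
Under H₀, SE = √(p₀(1−p₀)/n) = √(0.35·0.65/334) = √0.000681138 = 0.026099.
z = +0.115569/0.026099 = 4.428.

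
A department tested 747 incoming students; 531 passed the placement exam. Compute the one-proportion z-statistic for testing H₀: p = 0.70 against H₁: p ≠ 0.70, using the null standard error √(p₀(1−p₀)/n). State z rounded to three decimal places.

z = 0.647

p̂ = 531/747 = 0.71084.
Null standard error: √(0.70·0.30/747) = √0.000281124 = 0.016767.
z = (0.71084 − 0.70)/0.016767 = 0.01084/0.016767 = 0.647.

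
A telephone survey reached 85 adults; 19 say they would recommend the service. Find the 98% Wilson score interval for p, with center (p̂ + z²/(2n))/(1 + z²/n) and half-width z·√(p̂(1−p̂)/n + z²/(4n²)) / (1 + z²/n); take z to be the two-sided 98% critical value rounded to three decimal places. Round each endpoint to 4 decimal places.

p̂ = 19/85 = 0.22353; z = 2.326, so z² = 5.410276.
1 + z²/n = 1.063650.
Center = (0.22353 + 0.031825)/1.063650 = 0.24007.
Radicand: p̂(1−p̂)/n + z²/(4n²) = 0.002041930 + 0.000187207 = 0.002229137.
Half-width = 2.326·√0.002229137/1.063650 = 0.10325.
CI: 0.24007 ± 0.10325 = (0.1368, 0.3433).

(0.1368, 0.3433)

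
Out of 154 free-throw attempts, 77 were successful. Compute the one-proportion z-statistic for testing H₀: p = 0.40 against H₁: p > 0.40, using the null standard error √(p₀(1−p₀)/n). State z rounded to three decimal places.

z = 2.533

p̂ = 77/154 = 0.50000.
Null standard error: √(0.40·0.60/154) = √0.001558442 = 0.039477.
z = (p̂ − p₀)/SE = (0.50000 − 0.40)/0.039477 = 2.533.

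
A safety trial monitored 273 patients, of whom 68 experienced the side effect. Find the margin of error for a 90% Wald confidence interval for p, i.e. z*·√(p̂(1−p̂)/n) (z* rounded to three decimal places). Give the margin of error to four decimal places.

ME = 0.0431

With x = 68 successes in n = 273, p̂ = 0.24908.
Standard error of p̂: √(0.187041/273) = √0.000685133 = 0.026175.
For 90% confidence, z* = 1.645.
ME = 1.645·0.026175 = 0.0431.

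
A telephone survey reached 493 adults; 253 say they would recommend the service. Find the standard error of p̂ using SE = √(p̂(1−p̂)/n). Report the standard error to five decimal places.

SE = 0.02251

The sample proportion is 253/493 = 0.51318.
p̂(1−p̂) = 0.51318·0.48682 = 0.249826.
Dividing by n and taking the root: √0.000506746 = 0.02251.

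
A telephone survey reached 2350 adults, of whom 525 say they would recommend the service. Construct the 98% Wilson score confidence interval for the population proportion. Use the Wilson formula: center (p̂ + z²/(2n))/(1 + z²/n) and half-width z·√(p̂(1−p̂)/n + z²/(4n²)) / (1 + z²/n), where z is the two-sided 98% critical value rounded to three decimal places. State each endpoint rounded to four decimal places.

(0.2041, 0.2440)

Here p̂ = 525/2350 = 0.22340 and z = 2.326 (z² = 5.410276).
1 + z²/n = 1.002302.
Center = (0.22340 + 0.001151)/1.002302 = 0.22404.
Radicand: p̂(1−p̂)/n + z²/(4n²) = 0.000073828 + 0.000000245 = 0.000074073.
Half-width = 2.326·√0.000074073/1.002302 = 0.01997.
Interval: 0.22404 ± 0.01997 → (0.2041, 0.2440).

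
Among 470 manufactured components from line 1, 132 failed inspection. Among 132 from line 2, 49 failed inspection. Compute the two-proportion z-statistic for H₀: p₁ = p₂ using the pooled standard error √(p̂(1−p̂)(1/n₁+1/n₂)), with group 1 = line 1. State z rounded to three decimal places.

p̂₁ = 132/470 = 0.28085, p̂₂ = 49/132 = 0.37121.
Pooled p̂ = (132+49)/(470+132) = 181/602 = 0.30066.
Pooled SE = √[0.2102653·0.00970342] ≈ 0.045170.
z = (p̂₁ − p̂₂)/SE = (0.28085 − 0.37121)/0.045170 = -0.09036/0.045170 = -2.000.

z = -2.000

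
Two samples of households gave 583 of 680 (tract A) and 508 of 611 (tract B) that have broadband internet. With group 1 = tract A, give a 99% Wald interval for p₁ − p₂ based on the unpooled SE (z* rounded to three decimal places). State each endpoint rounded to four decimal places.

(-0.0262, 0.0780)

p̂₁ = 0.85735, p̂₂ = 0.83142, so the observed difference is 0.02593.
Unpooled SE = √(p̂₁(1−p̂₁)/n₁ + p̂₂(1−p̂₂)/n₂) = √(0.000179851 + 0.000229391) = 0.020230.
The 99% critical value is z* = 2.576. Margin of error = 0.05211.
Interval: 0.02593 ± 0.05211 → (-0.0262, 0.0780).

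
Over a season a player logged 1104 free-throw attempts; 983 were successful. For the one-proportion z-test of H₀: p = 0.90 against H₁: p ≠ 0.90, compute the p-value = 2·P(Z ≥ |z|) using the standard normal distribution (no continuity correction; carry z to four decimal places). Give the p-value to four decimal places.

Sample proportion p̂ = 983/1104 = 0.89040.
SE₀ = √(0.90·0.10/1104) = 0.009029.
z = (p̂ − p₀)/SE = (983/1104 − 0.90)/0.009029 ≈ -1.0634.
From the standard normal, 2·P(Z ≥ |z|) = 0.2876.

p-value = 0.2876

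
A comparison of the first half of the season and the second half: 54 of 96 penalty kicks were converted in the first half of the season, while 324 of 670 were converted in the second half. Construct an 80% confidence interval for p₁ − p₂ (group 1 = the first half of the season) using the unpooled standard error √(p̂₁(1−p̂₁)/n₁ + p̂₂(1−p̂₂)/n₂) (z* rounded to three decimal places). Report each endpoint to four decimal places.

p̂₁ = 0.56250, p̂₂ = 0.48358, so the observed difference is 0.07892.
Unpooled SE = √(p̂₁(1−p̂₁)/n₁ + p̂₂(1−p̂₂)/n₂) = √(0.002563477 + 0.000372732) = 0.054187.
z* = 1.282 at the 80% level. Margin of error = 0.06947.
Interval: 0.07892 ± 0.06947 → (0.0095, 0.1484).

(0.0095, 0.1484)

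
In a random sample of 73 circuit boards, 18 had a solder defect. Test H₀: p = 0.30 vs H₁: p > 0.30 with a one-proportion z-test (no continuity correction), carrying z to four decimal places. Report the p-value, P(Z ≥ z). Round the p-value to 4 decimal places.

p-value = 0.8404

The sample proportion is 18/73 = 0.24658.
Under H₀, SE = √(p₀(1−p₀)/n) = √(0.30·0.70/73) = √0.002876712 = 0.053635.
z = (p̂ − p₀)/SE = (18/73 − 0.30)/0.053635 ≈ -0.9961.
p-value = P(Z ≥ z) with z = -0.9961 → 0.8404.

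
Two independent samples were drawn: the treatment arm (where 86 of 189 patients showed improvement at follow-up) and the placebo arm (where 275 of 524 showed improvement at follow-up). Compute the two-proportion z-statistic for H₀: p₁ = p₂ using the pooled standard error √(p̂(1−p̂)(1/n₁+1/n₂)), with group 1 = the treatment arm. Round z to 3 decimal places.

z = -1.645

Sample proportions: p̂₁ = 86/189 = 0.45503 and p̂₂ = 275/524 = 0.52481.
Pooling: p̂ = 361/713 = 0.50631.
SE = √[p̂(1−p̂)(1/n₁+1/n₂)] = √[0.50631·0.49369·(1/189+1/524)] ≈ 0.042421.
z = -0.06978/0.042421 = -1.645.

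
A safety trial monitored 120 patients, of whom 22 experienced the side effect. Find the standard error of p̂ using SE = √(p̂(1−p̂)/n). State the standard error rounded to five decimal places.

p̂ = 22/120 = 0.18333.
p̂(1−p̂) = 0.149720.
Dividing by n and taking the root: √0.001247667 = 0.03532.

SE = 0.03532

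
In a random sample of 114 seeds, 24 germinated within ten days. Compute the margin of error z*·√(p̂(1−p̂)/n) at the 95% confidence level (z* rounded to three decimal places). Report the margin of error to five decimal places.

The sample proportion is 24/114 = 0.21053.
SE(p̂) = √(0.21053·0.78947/114) = 0.038183.
z* = 1.960 at the 95% level.
Margin of error = z*·SE = 1.960 × 0.038183 = 0.07484.

ME = 0.07484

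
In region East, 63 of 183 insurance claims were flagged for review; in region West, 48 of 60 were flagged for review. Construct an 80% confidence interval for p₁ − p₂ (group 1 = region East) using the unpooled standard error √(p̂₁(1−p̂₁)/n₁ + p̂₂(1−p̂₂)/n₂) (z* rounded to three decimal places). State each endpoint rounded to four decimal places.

p̂₁ = 63/183 = 0.34426, p̂₂ = 48/60 = 0.80000; p̂₁ − p̂₂ = -0.45574.
SE = √(0.001233583 + 0.002666667) = √0.003900250 = 0.062452.
z* = 1.282 at the 80% level. Margin of error = 0.08006.
Interval: -0.45574 ± 0.08006 → (-0.5358, -0.3757).

(-0.5358, -0.3757)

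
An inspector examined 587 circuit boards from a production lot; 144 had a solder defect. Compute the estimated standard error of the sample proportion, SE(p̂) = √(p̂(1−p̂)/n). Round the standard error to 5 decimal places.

p̂ = 144/587 = 0.24532.
p̂(1−p̂) = 0.24532·0.75468 = 0.185138.
SE = √(0.185138/587) = 0.01776.

SE = 0.01776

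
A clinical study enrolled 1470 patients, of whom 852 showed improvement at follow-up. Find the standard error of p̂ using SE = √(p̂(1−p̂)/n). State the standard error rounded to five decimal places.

SE = 0.01287

Sample proportion p̂ = 852/1470 = 0.57959.
p̂(1−p̂) = 0.243665.
SE = √(0.243665/1470) = √0.000165759 = 0.01287.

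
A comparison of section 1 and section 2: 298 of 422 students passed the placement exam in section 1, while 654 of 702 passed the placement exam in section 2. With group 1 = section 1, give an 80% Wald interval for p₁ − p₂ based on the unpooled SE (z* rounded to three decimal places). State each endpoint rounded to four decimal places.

p̂₁ = 0.70616, p̂₂ = 0.93162, so the observed difference is -0.22546.
SE = √(0.000491700 + 0.000090742) = √0.000582442 = 0.024134.
For 80% confidence, z* = 1.282. Margin of error = 0.03094.
Interval: -0.22546 ± 0.03094 → (-0.2564, -0.1945).

(-0.2564, -0.1945)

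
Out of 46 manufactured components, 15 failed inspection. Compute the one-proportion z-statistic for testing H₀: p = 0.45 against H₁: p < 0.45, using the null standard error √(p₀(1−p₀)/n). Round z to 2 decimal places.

z = -1.69

p̂ = 15/46 = 0.32609.
Under H₀, SE = √(p₀(1−p₀)/n) = √(0.45·0.55/46) = √0.005380435 = 0.073351.
z = (0.32609 − 0.45)/0.073351 = -0.12391/0.073351 = -1.69.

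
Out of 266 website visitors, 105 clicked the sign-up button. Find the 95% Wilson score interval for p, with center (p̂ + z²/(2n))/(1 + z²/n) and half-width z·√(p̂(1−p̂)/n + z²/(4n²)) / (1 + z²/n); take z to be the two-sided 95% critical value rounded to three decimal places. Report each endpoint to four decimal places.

Here p̂ = 105/266 = 0.39474 and z = 1.960 (z² = 3.841600).
1 + z²/n = 1.014442.
Adjusted center: (0.39474 + z²/(2n))/1.014442 = 0.39624.
Radicand: p̂(1−p̂)/n + z²/(4n²) = 0.000898194 + 0.000013573 = 0.000911767.
Half-width = 1.960·√0.000911767/1.014442 = 0.05834.
So the interval runs from 0.3379 to 0.4546.

(0.3379, 0.4546)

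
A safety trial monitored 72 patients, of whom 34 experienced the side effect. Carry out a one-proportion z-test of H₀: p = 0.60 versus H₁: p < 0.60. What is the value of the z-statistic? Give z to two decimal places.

With x = 34 successes in n = 72, p̂ = 0.47222.
SE₀ = √(0.60·0.40/72) = 0.057735.
Test statistic: z = -0.12778/0.057735 = -2.21.

z = -2.21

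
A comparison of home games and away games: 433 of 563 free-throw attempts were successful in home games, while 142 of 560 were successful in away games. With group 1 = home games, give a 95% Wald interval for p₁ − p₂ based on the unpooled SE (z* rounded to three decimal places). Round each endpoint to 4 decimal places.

p̂₁ = 0.76909, p̂₂ = 0.25357, so the observed difference is 0.51552.
Unpooled SE = √(p̂₁(1−p̂₁)/n₁ + p̂₂(1−p̂₂)/n₂) = √(0.000315432 + 0.000337987) = 0.025562.
For 95% confidence, z* = 1.960. Margin of error = 0.05010.
So the interval runs from 0.4654 to 0.5656.

(0.4654, 0.5656)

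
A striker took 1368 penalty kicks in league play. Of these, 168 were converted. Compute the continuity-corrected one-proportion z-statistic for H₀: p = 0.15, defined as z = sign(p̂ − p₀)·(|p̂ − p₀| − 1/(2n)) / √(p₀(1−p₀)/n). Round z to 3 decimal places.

Sample proportion p̂ = 168/1368 = 0.12281. p̂ − p₀ = -0.027193.
1/(2n) = 0.000365.
Corrected numerator: |-0.027193| − 0.000365 = 0.026828.
Null standard error: √(0.15·0.85/1368) = √0.000093202 = 0.009654.
z = (−)0.026828/0.009654 = -2.779.

z = -2.779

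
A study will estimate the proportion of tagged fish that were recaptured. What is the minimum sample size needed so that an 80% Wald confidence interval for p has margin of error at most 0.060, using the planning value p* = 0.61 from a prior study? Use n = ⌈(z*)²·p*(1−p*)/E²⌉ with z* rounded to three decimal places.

z* = 1.282 at the 80% level.
p*(1−p*) = 0.61·0.39 = 0.2379.
Required n before rounding: 1.643524 × 0.2379 / 0.060² = 108.610.
⌈108.610⌉ = 109.

n = 109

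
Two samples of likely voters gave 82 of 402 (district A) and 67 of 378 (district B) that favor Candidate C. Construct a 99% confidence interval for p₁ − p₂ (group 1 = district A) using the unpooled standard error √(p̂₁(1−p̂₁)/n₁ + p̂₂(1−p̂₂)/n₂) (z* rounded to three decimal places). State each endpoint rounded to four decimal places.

p̂₁ = 82/402 = 0.20398, p̂₂ = 67/378 = 0.17725; p̂₁ − p̂₂ = 0.02673.
SE = √(0.000403911 + 0.000385798) = √0.000789709 = 0.028102.
z* = 2.576 at the 99% level. Margin of error = 0.07239.
Interval: 0.02673 ± 0.07239 → (-0.0457, 0.0991).

(-0.0457, 0.0991)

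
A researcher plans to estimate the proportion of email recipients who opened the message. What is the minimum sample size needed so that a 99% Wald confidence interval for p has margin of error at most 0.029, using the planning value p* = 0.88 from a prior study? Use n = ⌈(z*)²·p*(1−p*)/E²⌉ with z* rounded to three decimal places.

n = 834

For 99% confidence, z* = 2.576.
p*(1−p*) = 0.1056.
Required n before rounding: 6.635776 × 0.1056 / 0.029² = 833.220.
⌈833.220⌉ = 834.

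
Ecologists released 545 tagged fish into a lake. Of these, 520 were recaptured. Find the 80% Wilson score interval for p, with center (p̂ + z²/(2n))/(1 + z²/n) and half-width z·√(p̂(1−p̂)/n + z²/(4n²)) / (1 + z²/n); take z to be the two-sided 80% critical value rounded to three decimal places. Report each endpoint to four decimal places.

Here p̂ = 520/545 = 0.95413 and z = 1.282 (z² = 1.643524).
1 + z²/n = 1.003016.
Center = (0.95413 + 0.001508)/1.003016 = 0.95276.
Radicand: p̂(1−p̂)/n + z²/(4n²) = 0.000080307 + 0.000001383 = 0.000081690.
Half-width = z·√(radicand)/denom = 1.282·0.009038/1.003016 = 0.01155.
CI: 0.95276 ± 0.01155 = (0.9412, 0.9643).

(0.9412, 0.9643)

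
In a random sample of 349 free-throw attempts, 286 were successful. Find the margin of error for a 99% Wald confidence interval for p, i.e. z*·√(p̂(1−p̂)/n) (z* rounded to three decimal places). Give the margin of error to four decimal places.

Sample proportion p̂ = 286/349 = 0.81948.
Standard error of p̂: √(0.147930/349) = √0.000423868 = 0.020588.
For 99% confidence, z* = 2.576.
ME = 2.576·0.020588 = 0.0530.

ME = 0.0530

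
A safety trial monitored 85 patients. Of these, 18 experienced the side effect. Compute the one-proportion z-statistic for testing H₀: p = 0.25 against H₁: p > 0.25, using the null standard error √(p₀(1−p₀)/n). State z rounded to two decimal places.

The sample proportion is 18/85 = 0.21176.
SE₀ = √(0.25·0.75/85) = 0.046967.
z = (p̂ − p₀)/SE = (0.21176 − 0.25)/0.046967 = -0.81.

z = -0.81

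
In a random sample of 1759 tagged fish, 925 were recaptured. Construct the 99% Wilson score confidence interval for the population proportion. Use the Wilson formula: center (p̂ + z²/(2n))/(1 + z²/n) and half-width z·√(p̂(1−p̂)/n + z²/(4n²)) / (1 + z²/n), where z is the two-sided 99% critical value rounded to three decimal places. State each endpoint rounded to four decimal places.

Here p̂ = 925/1759 = 0.52587 and z = 2.576 (z² = 6.635776).
1 + z²/n = 1.003772.
Center = (0.52587 + 0.001886)/1.003772 = 0.52577.
Radicand: p̂(1−p̂)/n + z²/(4n²) = 0.000141746 + 0.000000536 = 0.000142282.
Half-width = 2.576·√0.000142282/1.003772 = 0.03061.
CI: 0.52577 ± 0.03061 = (0.4952, 0.5564).

(0.4952, 0.5564)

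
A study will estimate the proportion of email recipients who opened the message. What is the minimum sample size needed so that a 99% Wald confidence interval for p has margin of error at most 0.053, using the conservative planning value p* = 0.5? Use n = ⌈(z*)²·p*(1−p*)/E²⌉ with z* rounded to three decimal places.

n = 591

The 99% critical value is z* = 2.576.
p*(1−p*) = 0.50·0.50 = 0.2500.
(z*)²·p*(1−p*)/E² = 6.635776·0.2500/0.002809 = 590.582.
⌈590.582⌉ = 591.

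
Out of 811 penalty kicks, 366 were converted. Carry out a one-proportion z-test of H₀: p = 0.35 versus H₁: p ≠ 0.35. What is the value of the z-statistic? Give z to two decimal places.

With x = 366 successes in n = 811, p̂ = 0.45129.
SE₀ = √(0.35·0.65/811) = 0.016749.
z = (0.45129 − 0.35)/0.016749 = 0.10129/0.016749 = 6.05.

z = 6.05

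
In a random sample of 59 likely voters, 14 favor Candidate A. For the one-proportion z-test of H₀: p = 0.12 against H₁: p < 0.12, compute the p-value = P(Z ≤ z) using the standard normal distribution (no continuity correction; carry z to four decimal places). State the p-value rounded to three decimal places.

p-value = 0.997

Sample proportion p̂ = 14/59 = 0.23729.
SE₀ = √(0.12·0.88/59) = 0.042306.
z = (p̂ − p₀)/SE = (14/59 − 0.12)/0.042306 ≈ 2.7724.
From the standard normal, P(Z ≤ z) = 0.997.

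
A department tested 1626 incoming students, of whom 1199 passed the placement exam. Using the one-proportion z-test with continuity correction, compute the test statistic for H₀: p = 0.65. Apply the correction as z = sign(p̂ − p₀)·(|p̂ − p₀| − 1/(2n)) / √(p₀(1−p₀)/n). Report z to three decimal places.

z = 7.362

Sample proportion p̂ = 1199/1626 = 0.73739. p̂ − p₀ = 0.087392.
1/(2n) = 0.000308.
Corrected numerator: |0.087392| − 0.000308 = 0.087084.
Under H₀, SE = √(p₀(1−p₀)/n) = √(0.65·0.35/1626) = √0.000139914 = 0.011829.
z = +0.087084/0.011829 = 7.362.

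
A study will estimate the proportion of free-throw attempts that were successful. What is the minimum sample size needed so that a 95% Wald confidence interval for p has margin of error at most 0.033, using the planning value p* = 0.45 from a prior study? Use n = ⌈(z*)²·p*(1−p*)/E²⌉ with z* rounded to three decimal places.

z* = 1.960 at the 95% level.
p*(1−p*) = 0.45·0.55 = 0.2475.
(z*)²·p*(1−p*)/E² = 3.841600·0.2475/0.001089 = 873.091.
⌈873.091⌉ = 874.

n = 874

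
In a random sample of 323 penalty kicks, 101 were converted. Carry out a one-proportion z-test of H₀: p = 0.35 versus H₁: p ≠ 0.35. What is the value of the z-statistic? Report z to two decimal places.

z = -1.41

The sample proportion is 101/323 = 0.31269.
SE₀ = √(0.35·0.65/323) = 0.026539.
Test statistic: z = -0.03731/0.026539 = -1.41.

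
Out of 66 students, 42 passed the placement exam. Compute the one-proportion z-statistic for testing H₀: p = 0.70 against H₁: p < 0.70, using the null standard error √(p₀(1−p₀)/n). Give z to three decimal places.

Sample proportion p̂ = 42/66 = 0.63636.
Under H₀, SE = √(p₀(1−p₀)/n) = √(0.70·0.30/66) = √0.003181818 = 0.056408.
z = (0.63636 − 0.70)/0.056408 = -0.06364/0.056408 = -1.128.

z = -1.128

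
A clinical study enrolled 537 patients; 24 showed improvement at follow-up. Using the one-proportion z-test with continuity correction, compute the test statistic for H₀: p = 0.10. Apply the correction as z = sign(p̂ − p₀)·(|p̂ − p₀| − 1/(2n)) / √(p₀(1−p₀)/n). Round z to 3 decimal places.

With x = 24 successes in n = 537, p̂ = 0.04469. p̂ − p₀ = -0.055307.
1/(2n) = 0.000931.
Corrected numerator: |-0.055307| − 0.000931 = 0.054376.
Under H₀, SE = √(p₀(1−p₀)/n) = √(0.10·0.90/537) = √0.000167598 = 0.012946.
z = −0.054376/0.012946 = -4.200.

z = -4.200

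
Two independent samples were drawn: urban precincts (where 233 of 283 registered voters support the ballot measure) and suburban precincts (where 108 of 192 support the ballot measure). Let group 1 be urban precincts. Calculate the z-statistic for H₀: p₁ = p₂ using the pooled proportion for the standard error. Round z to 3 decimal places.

Sample proportions: p̂₁ = 233/283 = 0.82332 and p̂₂ = 108/192 = 0.56250.
Pooled p̂ = (233+108)/(283+192) = 341/475 = 0.71789.
Pooled SE = √[0.2025219·0.00874190] ≈ 0.042076.
z = 0.26082/0.042076 = 6.199.

z = 6.199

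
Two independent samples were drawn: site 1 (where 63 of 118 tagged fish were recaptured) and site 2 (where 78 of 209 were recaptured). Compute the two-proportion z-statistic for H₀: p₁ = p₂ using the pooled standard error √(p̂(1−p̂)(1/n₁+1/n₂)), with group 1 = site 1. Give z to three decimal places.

z = 2.818

p̂₁ = 63/118 = 0.53390, p̂₂ = 78/209 = 0.37321.
Pooled p̂ = (63+78)/(118+209) = 141/327 = 0.43119.
SE = √[p̂(1−p̂)(1/n₁+1/n₂)] = √[0.43119·0.56881·(1/118+1/209)] ≈ 0.057027.
z = (p̂₁ − p̂₂)/SE = (0.53390 − 0.37321)/0.057027 = 0.16069/0.057027 = 2.818.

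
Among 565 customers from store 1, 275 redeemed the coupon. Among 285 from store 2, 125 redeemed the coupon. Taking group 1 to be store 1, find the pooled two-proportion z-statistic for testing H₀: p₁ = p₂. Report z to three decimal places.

Sample proportions: p̂₁ = 275/565 = 0.48673 and p̂₂ = 125/285 = 0.43860.
Pooled p̂ = (275+125)/(565+285) = 400/850 = 0.47059.
Pooled SE = √[0.2491349·0.00527868] ≈ 0.036264.
z = 0.04813/0.036264 = 1.327.

z = 1.327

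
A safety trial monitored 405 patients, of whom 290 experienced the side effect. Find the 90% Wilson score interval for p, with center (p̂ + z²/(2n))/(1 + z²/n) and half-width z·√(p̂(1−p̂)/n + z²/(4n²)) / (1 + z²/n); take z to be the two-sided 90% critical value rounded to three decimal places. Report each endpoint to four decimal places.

Here p̂ = 290/405 = 0.71605 and z = 1.645 (z² = 2.706025).
1 + z²/n = 1.006682.
Center = (0.71605 + 0.003341)/1.006682 = 0.71462.
Radicand: p̂(1−p̂)/n + z²/(4n²) = 0.000502031 + 0.000004124 = 0.000506155.
Half-width = 1.645·√0.000506155/1.006682 = 0.03676.
Interval: 0.71462 ± 0.03676 → (0.6779, 0.7514).

(0.6779, 0.7514)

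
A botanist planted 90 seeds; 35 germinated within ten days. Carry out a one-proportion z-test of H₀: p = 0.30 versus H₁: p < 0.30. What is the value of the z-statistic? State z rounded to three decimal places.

z = 1.840

p̂ = 35/90 = 0.38889.
SE₀ = √(0.30·0.70/90) = 0.048305.
z = (0.38889 − 0.30)/0.048305 = 0.08889/0.048305 = 1.840.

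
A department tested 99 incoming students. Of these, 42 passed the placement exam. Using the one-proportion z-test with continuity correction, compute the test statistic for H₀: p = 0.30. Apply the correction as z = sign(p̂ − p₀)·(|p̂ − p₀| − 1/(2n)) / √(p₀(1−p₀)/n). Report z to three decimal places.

With x = 42 successes in n = 99, p̂ = 0.42424. p̂ − p₀ = 0.124242.
1/(2n) = 0.005051.
Corrected numerator: |0.124242| − 0.005051 = 0.119191.
SE₀ = √(0.30·0.70/99) = 0.046057.
z = (+)0.119191/0.046057 = 2.588.

z = 2.588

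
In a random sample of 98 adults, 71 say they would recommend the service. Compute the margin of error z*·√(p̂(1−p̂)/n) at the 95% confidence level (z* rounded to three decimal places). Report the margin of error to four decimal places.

p̂ = 71/98 = 0.72449.
SE = √(p̂(1−p̂)/n) = √(0.199604/98) = 0.045131.
z* = 1.960 at the 95% level.
Margin of error = z*·SE = 1.960 × 0.045131 = 0.0885.

ME = 0.0885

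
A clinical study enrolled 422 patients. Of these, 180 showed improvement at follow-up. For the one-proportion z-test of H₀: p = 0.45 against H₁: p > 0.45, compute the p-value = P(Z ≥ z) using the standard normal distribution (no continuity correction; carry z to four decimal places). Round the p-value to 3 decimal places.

p-value = 0.834

The sample proportion is 180/422 = 0.42654.
SE₀ = √(0.45·0.55/422) = 0.024218.
z = (p̂ − p₀)/SE = (180/422 − 0.45)/0.024218 ≈ -0.9687.
From the standard normal, P(Z ≥ z) = 0.834.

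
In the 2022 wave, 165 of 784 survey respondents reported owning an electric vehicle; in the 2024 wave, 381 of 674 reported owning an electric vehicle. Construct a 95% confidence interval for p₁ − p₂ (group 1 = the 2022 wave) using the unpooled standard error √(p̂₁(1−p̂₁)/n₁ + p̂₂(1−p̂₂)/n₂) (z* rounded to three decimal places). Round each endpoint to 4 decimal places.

p̂₁ = 165/784 = 0.21046, p̂₂ = 381/674 = 0.56528; p̂₁ − p̂₂ = -0.35482.
SE = √(0.000211947 + 0.000364597) = √0.000576544 = 0.024011.
For 95% confidence, z* = 1.960. Margin of error = 0.04706.
So the interval runs from -0.4019 to -0.3078.

(-0.4019, -0.3078)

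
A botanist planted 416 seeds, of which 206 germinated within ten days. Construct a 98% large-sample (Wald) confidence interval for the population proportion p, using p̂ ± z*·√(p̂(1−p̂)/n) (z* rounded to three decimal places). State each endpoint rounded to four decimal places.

(0.4382, 0.5522)

With x = 206 successes in n = 416, p̂ = 0.49519.
SE = √(p̂(1−p̂)/n) = √(0.249977/416) = 0.024513.
z* = 2.326 at the 98% level.
Margin = 2.326·0.024513 = 0.05702.
Interval: 0.49519 ± 0.05702 → (0.4382, 0.5522).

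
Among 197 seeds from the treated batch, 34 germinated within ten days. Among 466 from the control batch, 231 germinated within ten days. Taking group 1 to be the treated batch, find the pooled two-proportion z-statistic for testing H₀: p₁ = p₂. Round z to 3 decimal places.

Sample proportions: p̂₁ = 34/197 = 0.17259 and p̂₂ = 231/466 = 0.49571.
Pooling: p̂ = 265/663 = 0.39970.
Pooled SE = √[0.2399396·0.00722206] ≈ 0.041628.
z = (p̂₁ − p̂₂)/SE = (0.17259 − 0.49571)/0.041628 = -0.32312/0.041628 = -7.762.

z = -7.762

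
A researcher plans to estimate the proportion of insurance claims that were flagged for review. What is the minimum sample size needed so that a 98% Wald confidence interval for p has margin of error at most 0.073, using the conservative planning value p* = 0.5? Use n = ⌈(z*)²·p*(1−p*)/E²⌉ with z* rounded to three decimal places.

n = 254

For 98% confidence, z* = 2.326.
p*(1−p*) = 0.2500.
Required n before rounding: 5.410276 × 0.2500 / 0.073² = 253.813.
Rounding up, n = 254.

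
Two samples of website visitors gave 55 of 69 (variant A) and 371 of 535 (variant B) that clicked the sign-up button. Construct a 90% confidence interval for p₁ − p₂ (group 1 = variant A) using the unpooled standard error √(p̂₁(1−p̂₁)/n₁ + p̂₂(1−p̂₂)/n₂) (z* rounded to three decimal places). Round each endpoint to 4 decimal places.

p̂₁ = 0.79710, p̂₂ = 0.69346, so the observed difference is 0.10364.
Unpooled SE = √(p̂₁(1−p̂₁)/n₁ + p̂₂(1−p̂₂)/n₂) = √(0.002343924 + 0.000397335) = 0.052357.
The 90% critical value is z* = 1.645. Margin of error = 0.08613.
Interval: 0.10364 ± 0.08613 → (0.0175, 0.1898).

(0.0175, 0.1898)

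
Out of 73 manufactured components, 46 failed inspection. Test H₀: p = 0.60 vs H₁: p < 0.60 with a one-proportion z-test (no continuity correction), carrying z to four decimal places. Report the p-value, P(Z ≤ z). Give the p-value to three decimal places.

p-value = 0.700

The sample proportion is 46/73 = 0.63014.
SE₀ = √(0.60·0.40/73) = 0.057338.
Test statistic (full precision, shown to 4 dp): z = (46/73 − 0.60)/SE₀ ≈ 0.5256.
From the standard normal, P(Z ≤ z) = 0.700.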